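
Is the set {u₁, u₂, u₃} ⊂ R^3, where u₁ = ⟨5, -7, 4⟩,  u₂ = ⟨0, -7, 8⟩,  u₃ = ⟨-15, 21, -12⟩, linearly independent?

The matrix [u₁|u₂|u₃] has determinant 0.
A zero determinant means the columns are linearly dependent.
Indeed 3u₁ + u₃ = 0.

linearly dependent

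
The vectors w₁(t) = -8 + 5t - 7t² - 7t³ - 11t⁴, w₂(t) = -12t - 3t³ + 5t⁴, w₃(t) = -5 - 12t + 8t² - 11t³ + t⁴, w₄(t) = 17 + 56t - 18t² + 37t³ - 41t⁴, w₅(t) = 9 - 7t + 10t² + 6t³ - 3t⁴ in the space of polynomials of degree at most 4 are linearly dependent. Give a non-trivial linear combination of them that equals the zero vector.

2w₁ - 2w₂ - 3w₃ - w₄ + 2w₅ = 0

Pass to coordinate vectors relative to the basis {1, t, …, t⁴}.
Solve the homogeneous system with w₁, w₂, w₃, w₄, w₅ as columns by row-reducing the coefficient matrix.
One solution (up to scaling) is (2, -2, -3, -1, 2).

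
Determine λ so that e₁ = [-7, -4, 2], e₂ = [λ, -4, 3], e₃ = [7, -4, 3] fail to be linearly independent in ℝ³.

λ = 7

The vectors are dependent exactly when the determinant of the matrix with rows e₁, e₂, e₃ vanishes.
Expanding, det = 4*λ - 28.
Setting this to zero gives λ = 7.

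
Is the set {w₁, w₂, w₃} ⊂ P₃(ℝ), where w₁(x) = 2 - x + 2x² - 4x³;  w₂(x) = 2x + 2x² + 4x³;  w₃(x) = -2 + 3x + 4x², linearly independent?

Take coordinates with respect to the standard basis {1, x, …, x³}.
Row-reduce the matrix whose columns are w₁, w₂, w₃.
The reduction yields 3 nonzero rows, so the rank is 3.
Since rank = 3 (the number of vectors), the set is linearly independent.

linearly independent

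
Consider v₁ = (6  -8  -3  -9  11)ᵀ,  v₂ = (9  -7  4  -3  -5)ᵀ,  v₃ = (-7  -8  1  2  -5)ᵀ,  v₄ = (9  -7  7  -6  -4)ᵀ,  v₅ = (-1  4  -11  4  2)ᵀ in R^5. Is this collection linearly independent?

linearly independent

Form the 5×5 matrix with these as columns; its determinant is 28394.
A nonzero determinant means the columns are linearly independent.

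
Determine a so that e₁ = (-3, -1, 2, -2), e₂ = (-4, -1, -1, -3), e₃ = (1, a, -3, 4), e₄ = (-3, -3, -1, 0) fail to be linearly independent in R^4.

Place the vectors as rows of a 4×4 matrix; dependence ⇔ determinant zero.
Expanding, det = -25*a - 75.
Solving -25*a - 75 = 0 yields a = -3.

a = -3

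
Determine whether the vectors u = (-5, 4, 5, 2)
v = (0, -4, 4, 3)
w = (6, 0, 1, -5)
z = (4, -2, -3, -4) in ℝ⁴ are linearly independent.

linearly independent

The matrix [u|v|w|z] has determinant -398.
A nonzero determinant means the columns are linearly independent.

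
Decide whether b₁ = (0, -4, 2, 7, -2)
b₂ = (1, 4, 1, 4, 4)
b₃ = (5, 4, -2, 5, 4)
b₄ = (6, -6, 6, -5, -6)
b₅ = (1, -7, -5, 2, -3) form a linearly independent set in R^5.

Form the 5×5 matrix with these as columns; its determinant is 5782.
A nonzero determinant means the columns are linearly independent.

linearly independent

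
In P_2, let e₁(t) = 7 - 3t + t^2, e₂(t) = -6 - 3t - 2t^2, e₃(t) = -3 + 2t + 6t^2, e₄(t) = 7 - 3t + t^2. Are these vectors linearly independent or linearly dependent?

Take coordinates with respect to the standard basis {1, t, t^2}.
There are 4 vectors in a 3-dimensional space, so they cannot be linearly independent.

linearly dependent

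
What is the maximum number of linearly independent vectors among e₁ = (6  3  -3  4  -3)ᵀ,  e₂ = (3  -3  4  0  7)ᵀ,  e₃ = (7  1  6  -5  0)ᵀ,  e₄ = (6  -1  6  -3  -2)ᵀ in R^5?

Form the matrix with e₁, e₂, e₃, e₄ as columns and reduce.
Exactly 4 pivots survive; hence the rank is 4.

4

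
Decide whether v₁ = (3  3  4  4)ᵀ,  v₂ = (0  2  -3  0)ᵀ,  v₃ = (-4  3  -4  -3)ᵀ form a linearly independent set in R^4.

linearly independent

Place the vectors as rows of a 3×4 matrix and reduce to echelon form.
The reduction yields 3 nonzero rows, so the rank is 3.
Since rank = 3 (the number of vectors), the set is linearly independent.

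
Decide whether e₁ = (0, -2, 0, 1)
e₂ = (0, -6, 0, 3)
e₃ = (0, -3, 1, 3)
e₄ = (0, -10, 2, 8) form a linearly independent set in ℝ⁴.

Row-reduce the matrix whose columns are e₁, e₂, e₃, e₄.
The reduction yields 2 nonzero rows, so the rank is 2.
Since rank 2 < 4, the set is linearly dependent.

linearly dependent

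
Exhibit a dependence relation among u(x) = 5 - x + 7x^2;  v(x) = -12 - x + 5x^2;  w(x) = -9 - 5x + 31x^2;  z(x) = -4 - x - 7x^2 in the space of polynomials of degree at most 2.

Take coordinates with respect to {1, x, x^2}.
Row-reduce the matrix with u, v, w, z as columns; the null space gives the coefficients.
One solution (up to scaling) is (3, 2, -1, 0).

3u + 2v - w = 0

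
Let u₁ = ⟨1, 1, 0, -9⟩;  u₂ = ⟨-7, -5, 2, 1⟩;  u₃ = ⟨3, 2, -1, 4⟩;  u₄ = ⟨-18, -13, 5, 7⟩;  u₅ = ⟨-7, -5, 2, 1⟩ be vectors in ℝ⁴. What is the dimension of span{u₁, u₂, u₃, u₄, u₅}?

Put the 4×5 matrix [u₁|u₂|u₃|u₄|u₅] into echelon form.
There are 2 pivot columns, so rank = 2.
(With 5 elements in a 4-dimensional space the rank is at most 4.)

2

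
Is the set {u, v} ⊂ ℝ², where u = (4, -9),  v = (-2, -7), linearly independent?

Row-reduce the matrix whose columns are u, v.
The reduction yields 2 nonzero rows, so the rank is 2.
Since rank = 2 (the number of vectors), the set is linearly independent.

linearly independent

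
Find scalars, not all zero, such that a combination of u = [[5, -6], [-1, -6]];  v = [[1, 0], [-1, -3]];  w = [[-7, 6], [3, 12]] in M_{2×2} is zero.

Write each element as a vector in ℝ⁴ using {E₁₁, E₁₂, E₂₁, E₂₂}.
Row-reduce the matrix with u, v, w as columns; the null space gives the coefficients.
The free variable yields coefficients (1, 2, 1) (any nonzero multiple also works).

u + 2v + w = 0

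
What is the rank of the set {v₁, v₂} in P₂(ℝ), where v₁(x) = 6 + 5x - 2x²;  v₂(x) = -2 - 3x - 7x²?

Use coordinates relative to {1, x, x²}.
Apply Gaussian elimination to the matrix whose rows are v₁, v₂.
The echelon form has 2 nonzero rows, so the rank is 2.

rank 2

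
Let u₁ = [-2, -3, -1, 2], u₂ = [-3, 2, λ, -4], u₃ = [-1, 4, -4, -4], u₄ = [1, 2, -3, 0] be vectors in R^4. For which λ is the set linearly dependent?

λ = -13/4

The vectors are dependent exactly when the determinant of the matrix with rows u₁, u₂, u₃, u₄ vanishes.
Expanding, det = 16*λ + 52.
Solving 16*λ + 52 = 0 yields λ = -13/4.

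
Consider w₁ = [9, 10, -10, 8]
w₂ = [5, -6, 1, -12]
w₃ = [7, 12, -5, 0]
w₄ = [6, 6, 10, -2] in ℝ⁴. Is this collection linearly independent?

Form the 4×4 matrix with these as columns; its determinant is -17284.
A nonzero determinant means the columns are linearly independent.

linearly independent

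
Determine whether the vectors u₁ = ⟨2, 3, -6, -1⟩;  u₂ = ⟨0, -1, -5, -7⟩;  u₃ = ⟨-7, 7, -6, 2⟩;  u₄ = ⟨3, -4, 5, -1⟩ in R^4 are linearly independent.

linearly independent

Form the 4×4 matrix with these as columns; its determinant is -272.
A nonzero determinant means the columns are linearly independent.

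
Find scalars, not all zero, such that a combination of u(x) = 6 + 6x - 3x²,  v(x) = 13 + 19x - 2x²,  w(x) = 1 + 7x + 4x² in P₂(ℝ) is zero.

Write each element as a vector in ℝ³ using {1, x, x²}.
Write the vectors as columns of a matrix and find a nonzero vector in its null space.
One solution (up to scaling) is (2, -1, 1).

2u - v + w = 0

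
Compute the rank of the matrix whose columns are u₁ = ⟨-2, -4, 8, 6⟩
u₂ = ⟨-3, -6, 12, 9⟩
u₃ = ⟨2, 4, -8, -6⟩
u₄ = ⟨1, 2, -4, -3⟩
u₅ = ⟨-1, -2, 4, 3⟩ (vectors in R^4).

Apply Gaussian elimination to the matrix whose rows are u₁, u₂, u₃, u₄, u₅.
Exactly 1 pivot survives; hence the rank is 1.
(With 5 elements in a 4-dimensional space the rank is at most 4.)

1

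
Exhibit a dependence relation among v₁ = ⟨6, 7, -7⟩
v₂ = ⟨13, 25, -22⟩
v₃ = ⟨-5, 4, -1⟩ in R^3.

Row-reduce the matrix with v₁, v₂, v₃ as columns; the null space gives the coefficients.
A generator of the null space is (3, -1, 1).

3v₁ - v₂ + v₃ = 0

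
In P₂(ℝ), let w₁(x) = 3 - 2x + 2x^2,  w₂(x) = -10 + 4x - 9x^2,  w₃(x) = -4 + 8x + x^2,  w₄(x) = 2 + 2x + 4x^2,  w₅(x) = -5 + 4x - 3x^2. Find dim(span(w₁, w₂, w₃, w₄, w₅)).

Represent each element by its coordinate vector in ℝ³.
Form the matrix with w₁, w₂, w₃, w₄, w₅ as columns and reduce.
Reduction leaves 3 leading entries, giving rank 3.
(With 5 elements in a 3-dimensional space the rank is at most 3.)

dim = 3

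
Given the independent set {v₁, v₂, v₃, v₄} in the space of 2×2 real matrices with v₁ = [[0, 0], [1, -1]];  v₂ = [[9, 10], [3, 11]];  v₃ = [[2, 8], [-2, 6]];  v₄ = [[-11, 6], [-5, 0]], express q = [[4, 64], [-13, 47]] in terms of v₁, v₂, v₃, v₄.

q = -v₁ + 2v₂ + 4v₃ + 2v₄

Identify each element with its coordinate vector in ℝ⁴ via {E₁₁, E₁₂, E₂₁, E₂₂}.
Solve the system with v₁, v₂, v₃, v₄ as columns and q as the right-hand side.
Row-reducing the augmented matrix gives the unique coefficients (c₁, …, c₄) = (-1, 2, 4, 2).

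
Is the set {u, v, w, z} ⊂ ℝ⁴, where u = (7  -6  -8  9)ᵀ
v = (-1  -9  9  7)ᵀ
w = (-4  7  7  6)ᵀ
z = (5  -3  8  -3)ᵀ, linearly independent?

linearly independent

Form the 4×4 matrix with these as columns; its determinant is 17424.
A nonzero determinant means the columns are linearly independent.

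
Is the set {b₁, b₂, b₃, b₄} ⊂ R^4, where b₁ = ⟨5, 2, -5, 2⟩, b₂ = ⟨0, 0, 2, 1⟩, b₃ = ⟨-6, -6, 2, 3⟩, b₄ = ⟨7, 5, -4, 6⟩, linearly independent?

The matrix [b₁|b₂|b₃|b₄] has determinant 224.
A nonzero determinant means the columns are linearly independent.

linearly independent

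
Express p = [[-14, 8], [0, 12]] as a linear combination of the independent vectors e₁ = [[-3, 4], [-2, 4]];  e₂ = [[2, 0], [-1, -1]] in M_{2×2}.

Work in coordinates with respect to the standard basis {E₁₁, E₁₂, E₂₁, E₂₂}.
Solve the system with e₁, e₂ as columns and p as the right-hand side.
Row-reducing the augmented matrix gives the unique coefficients (c₁, c₂) = (2, -4).

p = 2e₁ - 4e₂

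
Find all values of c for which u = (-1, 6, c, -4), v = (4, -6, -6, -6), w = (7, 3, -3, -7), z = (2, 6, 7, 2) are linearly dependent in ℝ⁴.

c = -17/2

Place the vectors as rows of a 4×4 matrix; dependence ⇔ determinant zero.
The determinant works out to 144*c + 1224.
Setting this to zero gives c = -17/2.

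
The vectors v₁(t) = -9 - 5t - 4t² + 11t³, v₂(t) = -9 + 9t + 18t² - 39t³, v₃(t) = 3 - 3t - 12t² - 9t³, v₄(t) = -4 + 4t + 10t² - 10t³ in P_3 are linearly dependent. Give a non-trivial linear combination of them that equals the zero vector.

Take coordinates with respect to {1, t, …, t³}.
Set up α₁v₁ + … + α₄v₄ = 0 and solve the homogeneous system.
A generator of the null space is (0, 1, -1, -3).

v₂ - v₃ - 3v₄ = 0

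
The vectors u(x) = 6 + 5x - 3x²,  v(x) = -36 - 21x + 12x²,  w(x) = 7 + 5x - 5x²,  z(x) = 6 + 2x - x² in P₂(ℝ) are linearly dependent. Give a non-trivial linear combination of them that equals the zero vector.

Pass to coordinate vectors relative to the basis {1, x, x²}.
Write the vectors as columns of a matrix and find a nonzero vector in its null space.
One solution (up to scaling) is (3, 1, 0, 3).

3u + v + 3z = 0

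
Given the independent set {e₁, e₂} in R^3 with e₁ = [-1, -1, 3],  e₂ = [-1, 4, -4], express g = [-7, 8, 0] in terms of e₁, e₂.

g = 4e₁ + 3e₂

Solve the system with e₁, e₂ as columns and g as the right-hand side.
The system has the unique solution (a₁, a₂) = (4, 3).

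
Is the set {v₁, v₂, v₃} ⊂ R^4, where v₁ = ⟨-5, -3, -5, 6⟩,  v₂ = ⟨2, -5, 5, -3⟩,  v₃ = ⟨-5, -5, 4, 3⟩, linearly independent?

linearly independent

Place the vectors as rows of a 3×4 matrix and reduce to echelon form.
The reduction yields 3 nonzero rows, so the rank is 3.
Since rank = 3 (the number of vectors), the set is linearly independent.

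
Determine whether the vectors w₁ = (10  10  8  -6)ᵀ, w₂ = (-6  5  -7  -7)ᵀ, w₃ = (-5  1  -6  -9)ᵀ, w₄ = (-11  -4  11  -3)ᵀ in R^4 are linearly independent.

Form the 4×4 matrix with these as columns; its determinant is 14752.
A nonzero determinant means the columns are linearly independent.

linearly independent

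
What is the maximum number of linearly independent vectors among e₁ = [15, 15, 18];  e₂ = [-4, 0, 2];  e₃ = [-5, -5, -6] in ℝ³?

2

Apply Gaussian elimination to the matrix whose rows are e₁, e₂, e₃.
There are 2 pivot columns, so rank = 2.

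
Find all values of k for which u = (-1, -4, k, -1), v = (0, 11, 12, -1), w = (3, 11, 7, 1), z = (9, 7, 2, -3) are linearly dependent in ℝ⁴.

The vectors are dependent exactly when the determinant of the matrix with rows u, v, w, z vanishes.
The determinant works out to 276*k + 529.
This vanishes exactly when k = -23/12.

k = -23/12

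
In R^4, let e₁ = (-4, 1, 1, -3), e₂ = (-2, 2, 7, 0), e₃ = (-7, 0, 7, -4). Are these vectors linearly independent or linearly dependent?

Place the vectors as rows of a 3×4 matrix and reduce to echelon form.
The reduction yields 3 nonzero rows, so the rank is 3.
Since rank = 3 (the number of vectors), the set is linearly independent.

linearly independent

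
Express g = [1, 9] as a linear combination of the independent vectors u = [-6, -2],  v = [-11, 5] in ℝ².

g = -2u + v

Solve the system with u, v as columns and g as the right-hand side.
Row-reducing the augmented matrix gives the unique coefficients (c₁, c₂) = (-2, 1).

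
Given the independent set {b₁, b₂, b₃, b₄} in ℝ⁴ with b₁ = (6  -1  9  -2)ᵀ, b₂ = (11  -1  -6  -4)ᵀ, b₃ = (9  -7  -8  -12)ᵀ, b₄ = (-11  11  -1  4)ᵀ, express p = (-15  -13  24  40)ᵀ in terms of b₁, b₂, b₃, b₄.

p = -2b₁ - b₂ - 4b₃ - 4b₄

Write p = c₁b₁ + … + c₄b₄ and equate components.
Row-reducing the augmented matrix gives the unique coefficients (c₁, …, c₄) = (-2, -1, -4, -4).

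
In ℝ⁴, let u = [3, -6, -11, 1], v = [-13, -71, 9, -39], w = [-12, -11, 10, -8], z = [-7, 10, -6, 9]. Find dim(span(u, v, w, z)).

dim = 3

Form the matrix with u, v, w, z as columns and reduce.
The echelon form has 3 nonzero rows, so the rank is 3.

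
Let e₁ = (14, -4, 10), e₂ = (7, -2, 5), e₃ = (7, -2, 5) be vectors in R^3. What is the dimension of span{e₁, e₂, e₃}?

1

Row-reduce the 3×3 matrix with these as rows.
Reduction leaves 1 leading entry, giving rank 1.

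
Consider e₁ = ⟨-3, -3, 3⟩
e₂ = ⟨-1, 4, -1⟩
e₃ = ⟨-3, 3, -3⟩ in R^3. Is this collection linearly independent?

linearly independent

Form the 3×3 matrix with these as columns; its determinant is 54.
A nonzero determinant means the columns are linearly independent.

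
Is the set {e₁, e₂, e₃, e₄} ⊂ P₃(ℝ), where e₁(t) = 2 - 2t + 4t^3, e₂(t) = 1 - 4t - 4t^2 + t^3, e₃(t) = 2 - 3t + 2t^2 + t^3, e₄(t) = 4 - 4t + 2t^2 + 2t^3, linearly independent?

linearly independent

Take coordinates with respect to the standard basis {1, t, …, t^3}.
Form the 4×4 matrix with these as columns; its determinant is 88.
A nonzero determinant means the columns are linearly independent.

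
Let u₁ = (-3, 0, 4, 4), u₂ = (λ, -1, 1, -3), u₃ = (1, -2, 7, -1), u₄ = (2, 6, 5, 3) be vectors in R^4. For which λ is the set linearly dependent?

λ = 19/8

The vectors are dependent exactly when the determinant of the matrix with rows u₁, u₂, u₃, u₄ vanishes.
The determinant works out to 208*λ - 494.
Setting this to zero gives λ = 19/8.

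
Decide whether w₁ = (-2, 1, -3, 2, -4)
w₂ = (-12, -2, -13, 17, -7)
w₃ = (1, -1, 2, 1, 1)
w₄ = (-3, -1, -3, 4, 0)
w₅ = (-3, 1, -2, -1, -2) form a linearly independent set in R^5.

Form the 5×5 matrix with these as columns; its determinant is 0.
A zero determinant means the columns are linearly dependent.

linearly dependent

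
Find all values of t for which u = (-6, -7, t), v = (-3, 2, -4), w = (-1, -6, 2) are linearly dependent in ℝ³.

t = -5/2

Place the vectors as rows of a 3×3 matrix; dependence ⇔ determinant zero.
Cofactor expansion gives det = 20*t + 50.
This vanishes exactly when t = -5/2.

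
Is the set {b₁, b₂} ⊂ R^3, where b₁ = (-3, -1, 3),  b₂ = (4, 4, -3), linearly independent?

linearly independent

Place the vectors as rows of a 2×3 matrix and reduce to echelon form.
The reduction yields 2 nonzero rows, so the rank is 2.
Since rank = 2 (the number of vectors), the set is linearly independent.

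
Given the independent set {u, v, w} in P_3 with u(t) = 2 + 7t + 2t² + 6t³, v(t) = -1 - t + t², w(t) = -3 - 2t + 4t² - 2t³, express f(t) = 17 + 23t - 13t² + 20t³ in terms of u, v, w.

Take coordinate vectors relative to {1, t, …, t³}.
Since u, v, w are independent, the coefficients expressing f are uniquely determined by a linear system.
The system has the unique solution (a₁, a₂, a₃) = (2, -1, -4).

f = 2u - v - 4w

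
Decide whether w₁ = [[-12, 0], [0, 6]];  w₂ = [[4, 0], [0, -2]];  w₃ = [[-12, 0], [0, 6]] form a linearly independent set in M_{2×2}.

linearly dependent

Take coordinates with respect to the standard basis {E₁₁, E₁₂, E₂₁, E₂₂}.
One vector is a scalar multiple of another, so the set is dependent.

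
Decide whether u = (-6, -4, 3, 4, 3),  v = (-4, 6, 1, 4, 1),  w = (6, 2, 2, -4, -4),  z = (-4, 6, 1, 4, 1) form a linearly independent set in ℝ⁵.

Two of the vectors are equal, giving an immediate dependence.

linearly dependent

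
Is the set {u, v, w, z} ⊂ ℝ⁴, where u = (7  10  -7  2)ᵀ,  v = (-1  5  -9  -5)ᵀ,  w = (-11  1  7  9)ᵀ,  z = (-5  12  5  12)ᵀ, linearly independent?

Place the vectors as rows of a 4×4 matrix and reduce to echelon form.
The reduction yields 4 nonzero rows, so the rank is 4.
Since rank = 4 (the number of vectors), the set is linearly independent.

linearly independent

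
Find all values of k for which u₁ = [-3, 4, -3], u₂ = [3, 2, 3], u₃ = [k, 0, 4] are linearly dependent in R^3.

Place the vectors as rows of a 3×3 matrix; dependence ⇔ determinant zero.
Cofactor expansion gives det = 18*k - 72.
Solving 18*k - 72 = 0 yields k = 4.

k = 4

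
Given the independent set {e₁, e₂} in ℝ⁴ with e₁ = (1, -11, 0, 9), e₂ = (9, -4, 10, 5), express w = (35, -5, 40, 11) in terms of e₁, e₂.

w = -e₁ + 4e₂

Solve the system with e₁, e₂ as columns and w as the right-hand side.
The system has the unique solution (a₁, a₂) = (-1, 4).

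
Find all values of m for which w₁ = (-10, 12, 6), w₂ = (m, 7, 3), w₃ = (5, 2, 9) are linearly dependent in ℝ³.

m = -25/4

The set is linearly dependent precisely when det[w₁; w₂; w₃] = 0.
Cofactor expansion gives det = -96*m - 600.
Solving -96*m - 600 = 0 yields m = -25/4.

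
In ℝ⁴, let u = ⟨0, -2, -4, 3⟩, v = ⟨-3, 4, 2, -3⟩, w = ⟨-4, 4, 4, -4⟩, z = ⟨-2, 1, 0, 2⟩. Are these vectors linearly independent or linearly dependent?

linearly independent

Row-reduce the matrix whose columns are u, v, w, z.
The reduction yields 4 nonzero rows, so the rank is 4.
Since rank = 4 (the number of vectors), the set is linearly independent.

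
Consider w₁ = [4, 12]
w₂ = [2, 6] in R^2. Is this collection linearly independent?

One vector is a scalar multiple of another, so the set is dependent.

linearly dependent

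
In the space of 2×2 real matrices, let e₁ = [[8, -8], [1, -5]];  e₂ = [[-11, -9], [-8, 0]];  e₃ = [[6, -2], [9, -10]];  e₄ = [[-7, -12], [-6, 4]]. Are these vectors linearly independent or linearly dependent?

linearly independent

Write each element as a coordinate vector in ℝ⁴ using {E₁₁, E₁₂, E₂₁, E₂₂}.
Place the vectors as rows of a 4×4 matrix and reduce to echelon form.
The reduction yields 4 nonzero rows, so the rank is 4.
Since rank = 4 (the number of vectors), the set is linearly independent.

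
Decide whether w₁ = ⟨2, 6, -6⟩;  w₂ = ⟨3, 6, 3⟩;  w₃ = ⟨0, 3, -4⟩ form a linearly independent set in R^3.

Form the 3×3 matrix with these as columns; its determinant is -48.
A nonzero determinant means the columns are linearly independent.

linearly independent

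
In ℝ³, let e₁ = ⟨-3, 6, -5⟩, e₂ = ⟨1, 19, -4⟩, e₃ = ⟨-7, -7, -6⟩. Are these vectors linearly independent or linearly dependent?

Form the 3×3 matrix with these as columns; its determinant is 0.
A zero determinant means the columns are linearly dependent.
Indeed 2e₁ - e₂ - e₃ = 0.

linearly dependent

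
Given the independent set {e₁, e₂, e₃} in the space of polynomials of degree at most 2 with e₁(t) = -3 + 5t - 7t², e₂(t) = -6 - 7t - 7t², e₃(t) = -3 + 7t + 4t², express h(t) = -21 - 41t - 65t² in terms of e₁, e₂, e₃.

Take coordinate vectors relative to {1, t, t²}.
Solve the system with e₁, e₂, e₃ as columns and h as the right-hand side.
The system has the unique solution (α₁, α₂, α₃) = (3, 4, -4).

h = 3e₁ + 4e₂ - 4e₃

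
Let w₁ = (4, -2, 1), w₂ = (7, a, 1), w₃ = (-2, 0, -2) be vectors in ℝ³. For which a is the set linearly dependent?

The vectors are dependent exactly when the determinant of the matrix with rows w₁, w₂, w₃ vanishes.
Cofactor expansion gives det = -6*a - 24.
Setting this to zero gives a = -4.

a = -4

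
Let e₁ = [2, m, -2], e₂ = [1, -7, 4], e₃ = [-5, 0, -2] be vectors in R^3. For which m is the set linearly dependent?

Dependence holds iff the 3×3 matrix [e₁ e₂ e₃] is singular.
Cofactor expansion gives det = 98 - 18*m.
Setting this to zero gives m = 49/9.

m = 49/9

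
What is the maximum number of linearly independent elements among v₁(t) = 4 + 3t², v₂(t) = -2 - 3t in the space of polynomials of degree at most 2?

Represent each element by its coordinate vector in ℝ³.
Put the 3×2 matrix [v₁|v₂] into echelon form.
Reduction leaves 2 leading entries, giving rank 2.

2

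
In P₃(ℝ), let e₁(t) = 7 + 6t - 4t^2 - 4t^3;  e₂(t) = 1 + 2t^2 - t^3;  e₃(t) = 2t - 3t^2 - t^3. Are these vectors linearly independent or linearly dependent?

linearly independent

Take coordinates with respect to the standard basis {1, t, …, t^3}.
Place the vectors as rows of a 3×4 matrix and reduce to echelon form.
The reduction yields 3 nonzero rows, so the rank is 3.
Since rank = 3 (the number of vectors), the set is linearly independent.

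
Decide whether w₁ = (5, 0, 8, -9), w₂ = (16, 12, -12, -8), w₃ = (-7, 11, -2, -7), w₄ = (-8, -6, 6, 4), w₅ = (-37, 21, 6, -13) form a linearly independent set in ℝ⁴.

linearly dependent

There are 5 vectors in a 4-dimensional space, so they cannot be linearly independent.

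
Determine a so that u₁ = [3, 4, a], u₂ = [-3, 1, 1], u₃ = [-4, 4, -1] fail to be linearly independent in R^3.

a = -43/8

The set is linearly dependent precisely when det[u₁; u₂; u₃] = 0.
Cofactor expansion gives det = -8*a - 43.
This vanishes exactly when a = -43/8.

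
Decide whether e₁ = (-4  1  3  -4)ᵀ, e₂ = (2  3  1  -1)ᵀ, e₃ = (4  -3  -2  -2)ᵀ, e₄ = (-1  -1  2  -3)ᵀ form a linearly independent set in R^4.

linearly independent

Row-reduce the matrix whose columns are e₁, e₂, e₃, e₄.
The reduction yields 4 nonzero rows, so the rank is 4.
Since rank = 4 (the number of vectors), the set is linearly independent.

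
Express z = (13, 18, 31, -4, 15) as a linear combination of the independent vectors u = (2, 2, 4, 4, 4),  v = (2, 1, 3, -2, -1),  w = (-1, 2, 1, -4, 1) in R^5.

Since u, v, w are independent, the coefficients expressing z are uniquely determined by a linear system.
The system has the unique solution (α₁, α₂, α₃) = (4, 4, 3).

z = 4u + 4v + 3w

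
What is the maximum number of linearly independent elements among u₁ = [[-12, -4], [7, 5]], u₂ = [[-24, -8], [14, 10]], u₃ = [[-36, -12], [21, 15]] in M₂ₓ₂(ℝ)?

1

Represent each element by its coordinate vector in ℝ⁴.
Put the 4×3 matrix [u₁|u₂|u₃] into echelon form.
Exactly 1 pivot survives; hence the rank is 1.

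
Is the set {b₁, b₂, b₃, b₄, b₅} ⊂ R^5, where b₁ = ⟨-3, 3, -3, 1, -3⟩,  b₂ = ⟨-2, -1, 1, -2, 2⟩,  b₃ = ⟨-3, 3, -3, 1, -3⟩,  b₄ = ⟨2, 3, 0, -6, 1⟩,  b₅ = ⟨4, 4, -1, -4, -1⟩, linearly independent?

Two of the vectors are equal, giving an immediate dependence.

linearly dependent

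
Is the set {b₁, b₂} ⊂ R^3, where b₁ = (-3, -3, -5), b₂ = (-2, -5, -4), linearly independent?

Place the vectors as rows of a 2×3 matrix and reduce to echelon form.
The reduction yields 2 nonzero rows, so the rank is 2.
Since rank = 2 (the number of vectors), the set is linearly independent.

linearly independent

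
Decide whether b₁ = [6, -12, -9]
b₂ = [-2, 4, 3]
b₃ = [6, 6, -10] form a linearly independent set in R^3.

linearly dependent

Row-reduce the matrix whose columns are b₁, b₂, b₃.
The reduction yields 2 nonzero rows, so the rank is 2.
Since rank 2 < 3, the set is linearly dependent.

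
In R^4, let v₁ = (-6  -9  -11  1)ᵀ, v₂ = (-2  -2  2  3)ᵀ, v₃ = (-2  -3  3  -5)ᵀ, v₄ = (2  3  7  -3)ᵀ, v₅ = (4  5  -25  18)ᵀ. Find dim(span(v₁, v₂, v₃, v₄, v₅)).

Row-reduce the 5×4 matrix with these as rows.
Reduction leaves 3 leading entries, giving rank 3.
(With 5 elements in a 4-dimensional space the rank is at most 4.)

3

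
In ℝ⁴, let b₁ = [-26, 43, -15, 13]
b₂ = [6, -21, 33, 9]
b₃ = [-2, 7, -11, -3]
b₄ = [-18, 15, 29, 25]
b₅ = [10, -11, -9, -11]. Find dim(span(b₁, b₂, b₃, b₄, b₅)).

Form the matrix with b₁, b₂, b₃, b₄, b₅ as columns and reduce.
The echelon form has 2 nonzero rows, so the rank is 2.
(With 5 elements in a 4-dimensional space the rank is at most 4.)

dim = 2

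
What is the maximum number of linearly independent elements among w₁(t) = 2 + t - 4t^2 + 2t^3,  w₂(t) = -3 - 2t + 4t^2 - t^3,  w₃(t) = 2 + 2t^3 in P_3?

3

Use coordinates relative to {1, t, …, t^3}.
Apply Gaussian elimination to the matrix whose rows are w₁, w₂, w₃.
Reduction leaves 3 leading entries, giving rank 3.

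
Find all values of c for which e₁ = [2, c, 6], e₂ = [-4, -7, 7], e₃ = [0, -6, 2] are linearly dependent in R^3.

c = -25

Dependence holds iff the 3×3 matrix [e₁ e₂ e₃] is singular.
Cofactor expansion gives det = 8*c + 200.
Setting this to zero gives c = -25.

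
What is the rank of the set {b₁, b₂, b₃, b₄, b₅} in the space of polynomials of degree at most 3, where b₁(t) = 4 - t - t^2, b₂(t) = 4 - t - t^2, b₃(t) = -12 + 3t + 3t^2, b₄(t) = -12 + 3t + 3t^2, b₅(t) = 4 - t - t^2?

rank 1

Represent each element by its coordinate vector in ℝ⁴.
Form the matrix with b₁, b₂, b₃, b₄, b₅ as columns and reduce.
The echelon form has 1 nonzero row, so the rank is 1.
(With 5 elements in a 4-dimensional space the rank is at most 4.)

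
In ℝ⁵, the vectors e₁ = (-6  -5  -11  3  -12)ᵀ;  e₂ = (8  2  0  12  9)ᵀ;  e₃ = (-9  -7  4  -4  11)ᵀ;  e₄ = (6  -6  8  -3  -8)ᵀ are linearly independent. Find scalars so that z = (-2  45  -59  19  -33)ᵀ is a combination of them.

Set up the augmented matrix [e₁ | e₂ | e₃ | e₄ | z] and row-reduce.
The system has the unique solution (α₁, …, α₄) = (1, -1, -4, -4).

z = e₁ - e₂ - 4e₃ - 4e₄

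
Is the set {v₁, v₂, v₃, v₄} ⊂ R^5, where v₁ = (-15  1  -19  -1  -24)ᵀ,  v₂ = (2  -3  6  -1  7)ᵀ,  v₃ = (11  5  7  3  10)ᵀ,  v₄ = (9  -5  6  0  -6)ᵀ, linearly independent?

Row-reduce the matrix whose columns are v₁, v₂, v₃, v₄.
The reduction yields 3 nonzero rows, so the rank is 3.
Since rank 3 < 4, the set is linearly dependent.
Indeed v₁ + 2v₂ + v₃ = 0.

linearly dependent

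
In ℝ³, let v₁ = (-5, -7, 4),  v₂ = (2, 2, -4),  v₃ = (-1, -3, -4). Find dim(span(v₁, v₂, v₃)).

Row-reduce the 3×3 matrix with these as rows.
Exactly 2 pivots survive; hence the rank is 2.

dim = 2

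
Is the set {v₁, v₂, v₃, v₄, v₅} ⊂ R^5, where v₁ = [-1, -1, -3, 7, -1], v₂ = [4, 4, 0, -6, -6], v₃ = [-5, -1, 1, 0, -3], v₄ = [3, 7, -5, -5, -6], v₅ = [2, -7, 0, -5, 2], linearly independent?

linearly independent

Place the vectors as rows of a 5×5 matrix and reduce to echelon form.
The reduction yields 5 nonzero rows, so the rank is 5.
Since rank = 5 (the number of vectors), the set is linearly independent.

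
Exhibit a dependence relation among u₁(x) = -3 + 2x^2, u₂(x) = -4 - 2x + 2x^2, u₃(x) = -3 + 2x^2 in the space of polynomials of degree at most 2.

Write each element as a vector in ℝ³ using {1, x, x^2}.
Write the vectors as columns of a matrix and find a nonzero vector in its null space.
A generator of the null space is (1, 0, -1).

u₁ - u₃ = 0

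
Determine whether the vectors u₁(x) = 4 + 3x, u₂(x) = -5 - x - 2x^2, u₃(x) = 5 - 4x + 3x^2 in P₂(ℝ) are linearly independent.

Write each element as a coordinate vector in ℝ³ using {1, x, x^2}.
Place the vectors as rows of a 3×3 matrix and reduce to echelon form.
The reduction yields 3 nonzero rows, so the rank is 3.
Since rank = 3 (the number of vectors), the set is linearly independent.

linearly independent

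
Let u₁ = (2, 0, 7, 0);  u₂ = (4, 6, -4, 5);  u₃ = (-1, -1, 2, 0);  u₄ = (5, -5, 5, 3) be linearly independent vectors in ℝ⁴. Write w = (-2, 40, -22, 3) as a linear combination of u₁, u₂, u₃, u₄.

w = 2u₁ + 3u₂ - 2u₃ - 4u₄

Write w = α₁u₁ + … + α₄u₄ and equate components.
The system has the unique solution (α₁, …, α₄) = (2, 3, -2, -4).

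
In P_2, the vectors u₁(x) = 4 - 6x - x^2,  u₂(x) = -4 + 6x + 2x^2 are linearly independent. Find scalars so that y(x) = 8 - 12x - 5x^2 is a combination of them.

Work in coordinates with respect to the standard basis {1, x, x^2}.
Since u₁, u₂ are independent, the coefficients expressing y are uniquely determined by a linear system.
The system has the unique solution (α₁, α₂) = (-1, -3).

y = -u₁ - 3u₂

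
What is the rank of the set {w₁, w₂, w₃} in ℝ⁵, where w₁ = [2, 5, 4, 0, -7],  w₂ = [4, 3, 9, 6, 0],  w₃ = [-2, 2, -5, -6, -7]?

rank 2

Apply Gaussian elimination to the matrix whose rows are w₁, w₂, w₃.
Reduction leaves 2 leading entries, giving rank 2.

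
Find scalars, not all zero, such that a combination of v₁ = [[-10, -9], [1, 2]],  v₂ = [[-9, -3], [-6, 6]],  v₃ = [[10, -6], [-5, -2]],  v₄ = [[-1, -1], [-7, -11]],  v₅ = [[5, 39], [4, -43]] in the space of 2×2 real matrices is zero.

2v₁ + 2v₂ + 3v₃ - 3v₄ + v₅ = 0

Write each element as a vector in ℝ⁴ using {E₁₁, E₁₂, E₂₁, E₂₂}.
Write the vectors as columns of a matrix and find a nonzero vector in its null space.
One solution (up to scaling) is (2, 2, 3, -3, 1).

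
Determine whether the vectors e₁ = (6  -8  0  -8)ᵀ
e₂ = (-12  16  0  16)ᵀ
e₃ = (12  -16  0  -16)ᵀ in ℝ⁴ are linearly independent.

linearly dependent

One vector is a scalar multiple of another, so the set is dependent.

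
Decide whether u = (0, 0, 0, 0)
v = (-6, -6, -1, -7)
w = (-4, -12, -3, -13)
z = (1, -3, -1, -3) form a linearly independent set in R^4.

linearly dependent

One of the vectors is the zero vector, so the set is linearly dependent.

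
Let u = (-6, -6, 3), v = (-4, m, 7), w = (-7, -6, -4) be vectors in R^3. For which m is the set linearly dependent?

The set is linearly dependent precisely when det[u; v; w] = 0.
Cofactor expansion gives det = 45*m + 210.
This vanishes exactly when m = -14/3.

m = -14/3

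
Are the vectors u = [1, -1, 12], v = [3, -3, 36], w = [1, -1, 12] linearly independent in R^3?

linearly dependent

Place the vectors as rows of a 3×3 matrix and reduce to echelon form.
The reduction yields 1 nonzero row, so the rank is 1.
Since rank 1 < 3, the set is linearly dependent.
Indeed 3u - v = 0.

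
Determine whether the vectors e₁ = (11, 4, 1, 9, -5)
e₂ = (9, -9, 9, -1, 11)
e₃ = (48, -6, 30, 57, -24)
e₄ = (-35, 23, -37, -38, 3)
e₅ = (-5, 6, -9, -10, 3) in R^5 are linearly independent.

Place the vectors as rows of a 5×5 matrix and reduce to echelon form.
The reduction yields 3 nonzero rows, so the rank is 3.
Since rank 3 < 5, the set is linearly dependent.
Indeed 2e₁ - e₂ - e₃ - e₄ = 0.

linearly dependent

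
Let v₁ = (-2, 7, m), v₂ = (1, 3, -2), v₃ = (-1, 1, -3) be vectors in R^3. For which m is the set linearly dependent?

The vectors are dependent exactly when the determinant of the matrix with rows v₁, v₂, v₃ vanishes.
Cofactor expansion gives det = 4*m + 49.
Solving 4*m + 49 = 0 yields m = -49/4.

m = -49/4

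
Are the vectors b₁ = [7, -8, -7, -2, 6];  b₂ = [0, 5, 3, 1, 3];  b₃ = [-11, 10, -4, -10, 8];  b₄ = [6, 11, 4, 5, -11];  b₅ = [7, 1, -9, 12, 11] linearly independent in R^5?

linearly independent

The matrix [b₁|b₂|b₃|b₄|b₅] has determinant -231796.
A nonzero determinant means the columns are linearly independent.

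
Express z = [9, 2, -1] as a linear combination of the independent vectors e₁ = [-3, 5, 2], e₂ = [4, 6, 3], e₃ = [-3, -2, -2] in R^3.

Set up the augmented matrix [e₁ | e₂ | e₃ | z] and row-reduce.
Row-reducing the augmented matrix gives the unique coefficients (a₁, a₂, a₃) = (-2, 3, 3).

z = -2e₁ + 3e₂ + 3e₃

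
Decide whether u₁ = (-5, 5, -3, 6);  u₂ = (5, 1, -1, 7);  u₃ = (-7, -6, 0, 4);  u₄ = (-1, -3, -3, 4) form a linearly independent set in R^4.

linearly independent

Row-reduce the matrix whose columns are u₁, u₂, u₃, u₄.
The reduction yields 4 nonzero rows, so the rank is 4.
Since rank = 4 (the number of vectors), the set is linearly independent.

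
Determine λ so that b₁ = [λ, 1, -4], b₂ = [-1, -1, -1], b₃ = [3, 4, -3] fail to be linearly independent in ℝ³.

The vectors are dependent exactly when the determinant of the matrix with rows b₁, b₂, b₃ vanishes.
Cofactor expansion gives det = 7*λ - 2.
This vanishes exactly when λ = 2/7.

λ = 2/7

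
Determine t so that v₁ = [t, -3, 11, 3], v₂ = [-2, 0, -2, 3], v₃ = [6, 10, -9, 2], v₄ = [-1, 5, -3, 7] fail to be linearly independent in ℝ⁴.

t = -21/5

The set is linearly dependent precisely when det[v₁; v₂; v₃; v₄] = 0.
Cofactor expansion gives det = 165*t + 693.
Solving 165*t + 693 = 0 yields t = -21/5.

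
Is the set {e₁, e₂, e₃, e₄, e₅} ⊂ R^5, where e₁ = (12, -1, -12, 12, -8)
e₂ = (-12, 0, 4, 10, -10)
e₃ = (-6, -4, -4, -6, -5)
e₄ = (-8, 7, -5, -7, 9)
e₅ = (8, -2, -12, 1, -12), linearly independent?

linearly independent

Row-reduce the matrix whose columns are e₁, e₂, e₃, e₄, e₅.
The reduction yields 5 nonzero rows, so the rank is 5.
Since rank = 5 (the number of vectors), the set is linearly independent.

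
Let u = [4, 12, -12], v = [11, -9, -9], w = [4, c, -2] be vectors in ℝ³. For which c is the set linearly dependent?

c = -11/2

Place the vectors as rows of a 3×3 matrix; dependence ⇔ determinant zero.
Cofactor expansion gives det = -96*c - 528.
Solving -96*c - 528 = 0 yields c = -11/2.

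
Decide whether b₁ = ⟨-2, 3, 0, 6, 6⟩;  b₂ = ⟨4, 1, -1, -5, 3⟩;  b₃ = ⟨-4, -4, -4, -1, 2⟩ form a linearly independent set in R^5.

Row-reduce the matrix whose columns are b₁, b₂, b₃.
The reduction yields 3 nonzero rows, so the rank is 3.
Since rank = 3 (the number of vectors), the set is linearly independent.

linearly independent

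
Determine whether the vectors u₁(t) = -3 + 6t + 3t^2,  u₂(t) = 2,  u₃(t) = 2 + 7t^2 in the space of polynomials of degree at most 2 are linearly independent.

linearly independent

Take coordinates with respect to the standard basis {1, t, t^2}.
The matrix [u₁|u₂|u₃] has determinant -84.
A nonzero determinant means the columns are linearly independent.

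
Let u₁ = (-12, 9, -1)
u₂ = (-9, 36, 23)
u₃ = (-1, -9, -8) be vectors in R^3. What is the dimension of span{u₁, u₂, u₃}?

Apply Gaussian elimination to the matrix whose rows are u₁, u₂, u₃.
There are 2 pivot columns, so rank = 2.

dim = 2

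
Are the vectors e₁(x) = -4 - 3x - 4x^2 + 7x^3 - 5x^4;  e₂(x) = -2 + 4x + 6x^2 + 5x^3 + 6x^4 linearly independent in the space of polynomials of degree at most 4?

Write each element as a coordinate vector in ℝ⁵ using {1, x, …, x^4}.
Place the vectors as rows of a 2×5 matrix and reduce to echelon form.
The reduction yields 2 nonzero rows, so the rank is 2.
Since rank = 2 (the number of vectors), the set is linearly independent.

linearly independent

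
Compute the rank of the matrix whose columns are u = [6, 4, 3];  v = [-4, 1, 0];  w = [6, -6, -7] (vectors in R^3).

Put the 3×3 matrix [u|v|w] into echelon form.
There are 3 pivot columns, so rank = 3.

rank 3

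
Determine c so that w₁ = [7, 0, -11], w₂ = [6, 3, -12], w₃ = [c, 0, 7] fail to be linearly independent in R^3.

c = -49/11

The vectors are dependent exactly when the determinant of the matrix with rows w₁, w₂, w₃ vanishes.
Cofactor expansion gives det = 33*c + 147.
Setting this to zero gives c = -49/11.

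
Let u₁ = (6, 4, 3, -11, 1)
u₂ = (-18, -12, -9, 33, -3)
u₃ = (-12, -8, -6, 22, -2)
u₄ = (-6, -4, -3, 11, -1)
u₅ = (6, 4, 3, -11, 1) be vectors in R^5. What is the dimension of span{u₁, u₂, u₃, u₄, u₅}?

dim = 1

Row-reduce the 5×5 matrix with these as rows.
The echelon form has 1 nonzero row, so the rank is 1.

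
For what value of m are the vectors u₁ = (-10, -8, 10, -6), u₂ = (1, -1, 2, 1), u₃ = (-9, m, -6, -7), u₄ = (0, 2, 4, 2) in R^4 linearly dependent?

Dependence holds iff the 4×4 matrix [u₁ u₂ u₃ u₄] is singular.
Cofactor expansion gives det = 44*m - 132.
Setting this to zero gives m = 3.

m = 3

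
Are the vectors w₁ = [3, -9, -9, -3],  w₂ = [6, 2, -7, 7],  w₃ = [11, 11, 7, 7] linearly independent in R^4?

Place the vectors as rows of a 3×4 matrix and reduce to echelon form.
The reduction yields 3 nonzero rows, so the rank is 3.
Since rank = 3 (the number of vectors), the set is linearly independent.

linearly independent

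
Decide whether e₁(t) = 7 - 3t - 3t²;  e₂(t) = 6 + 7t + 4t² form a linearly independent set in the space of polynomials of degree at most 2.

Take coordinates with respect to the standard basis {1, t, t²}.
Row-reduce the matrix whose columns are e₁, e₂.
The reduction yields 2 nonzero rows, so the rank is 2.
Since rank = 2 (the number of vectors), the set is linearly independent.

linearly independent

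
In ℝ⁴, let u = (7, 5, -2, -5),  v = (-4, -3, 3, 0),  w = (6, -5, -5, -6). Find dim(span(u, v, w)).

3

Form the matrix with u, v, w as columns and reduce.
There are 3 pivot columns, so rank = 3.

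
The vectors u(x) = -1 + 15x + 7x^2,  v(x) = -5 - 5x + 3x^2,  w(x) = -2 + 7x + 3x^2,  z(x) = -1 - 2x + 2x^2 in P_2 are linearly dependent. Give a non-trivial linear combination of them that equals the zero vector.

u + v - 2w - 2z = 0

Take coordinates with respect to {1, x, x^2}.
Row-reduce the matrix with u, v, w, z as columns; the null space gives the coefficients.
The free variable yields coefficients (1, 1, -2, -2) (any nonzero multiple also works).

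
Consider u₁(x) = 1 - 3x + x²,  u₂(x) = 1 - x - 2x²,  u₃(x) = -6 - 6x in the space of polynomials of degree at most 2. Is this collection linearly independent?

Write each element as a coordinate vector in ℝ³ using {1, x, x²}.
Form the 3×3 matrix with these as columns; its determinant is -60.
A nonzero determinant means the columns are linearly independent.

linearly independent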